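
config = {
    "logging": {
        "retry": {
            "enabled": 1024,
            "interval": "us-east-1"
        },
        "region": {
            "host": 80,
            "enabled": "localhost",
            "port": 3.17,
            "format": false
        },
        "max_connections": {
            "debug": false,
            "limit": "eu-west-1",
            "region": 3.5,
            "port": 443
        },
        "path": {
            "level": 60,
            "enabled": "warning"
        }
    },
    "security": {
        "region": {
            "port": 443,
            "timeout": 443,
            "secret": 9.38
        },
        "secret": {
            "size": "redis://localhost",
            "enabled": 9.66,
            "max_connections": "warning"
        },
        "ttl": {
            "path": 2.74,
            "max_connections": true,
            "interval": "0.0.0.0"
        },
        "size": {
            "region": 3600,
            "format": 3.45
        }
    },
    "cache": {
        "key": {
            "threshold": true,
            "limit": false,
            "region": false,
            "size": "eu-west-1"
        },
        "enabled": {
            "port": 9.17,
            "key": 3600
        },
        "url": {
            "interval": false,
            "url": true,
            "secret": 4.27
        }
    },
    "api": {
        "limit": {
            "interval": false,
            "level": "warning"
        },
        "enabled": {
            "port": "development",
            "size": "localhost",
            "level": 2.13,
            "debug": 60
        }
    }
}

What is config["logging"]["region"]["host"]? 80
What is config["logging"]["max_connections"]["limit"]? "eu-west-1"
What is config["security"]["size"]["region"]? 3600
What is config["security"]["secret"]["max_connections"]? "warning"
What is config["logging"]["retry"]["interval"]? "us-east-1"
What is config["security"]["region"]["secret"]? 9.38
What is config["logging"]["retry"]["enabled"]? 1024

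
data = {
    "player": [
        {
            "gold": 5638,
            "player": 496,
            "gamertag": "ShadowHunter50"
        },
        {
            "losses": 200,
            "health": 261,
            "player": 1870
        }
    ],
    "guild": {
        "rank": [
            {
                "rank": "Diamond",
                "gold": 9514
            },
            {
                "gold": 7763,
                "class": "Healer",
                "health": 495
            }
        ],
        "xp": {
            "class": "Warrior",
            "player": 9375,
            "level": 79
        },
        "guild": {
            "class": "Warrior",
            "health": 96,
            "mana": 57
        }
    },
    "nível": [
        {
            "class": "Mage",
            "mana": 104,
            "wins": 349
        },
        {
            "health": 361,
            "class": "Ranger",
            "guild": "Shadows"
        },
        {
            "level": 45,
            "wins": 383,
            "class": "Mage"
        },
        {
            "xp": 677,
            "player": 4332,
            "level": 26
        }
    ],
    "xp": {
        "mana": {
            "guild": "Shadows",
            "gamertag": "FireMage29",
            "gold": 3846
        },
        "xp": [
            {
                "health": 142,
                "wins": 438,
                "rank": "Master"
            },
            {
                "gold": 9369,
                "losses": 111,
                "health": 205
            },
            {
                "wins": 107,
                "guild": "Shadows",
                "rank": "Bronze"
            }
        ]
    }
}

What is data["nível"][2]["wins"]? 383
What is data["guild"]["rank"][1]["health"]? 495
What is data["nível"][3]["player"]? 4332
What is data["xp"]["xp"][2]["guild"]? "Shadows"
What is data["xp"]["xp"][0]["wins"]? 438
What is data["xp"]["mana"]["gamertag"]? "FireMage29"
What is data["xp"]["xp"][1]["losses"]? 111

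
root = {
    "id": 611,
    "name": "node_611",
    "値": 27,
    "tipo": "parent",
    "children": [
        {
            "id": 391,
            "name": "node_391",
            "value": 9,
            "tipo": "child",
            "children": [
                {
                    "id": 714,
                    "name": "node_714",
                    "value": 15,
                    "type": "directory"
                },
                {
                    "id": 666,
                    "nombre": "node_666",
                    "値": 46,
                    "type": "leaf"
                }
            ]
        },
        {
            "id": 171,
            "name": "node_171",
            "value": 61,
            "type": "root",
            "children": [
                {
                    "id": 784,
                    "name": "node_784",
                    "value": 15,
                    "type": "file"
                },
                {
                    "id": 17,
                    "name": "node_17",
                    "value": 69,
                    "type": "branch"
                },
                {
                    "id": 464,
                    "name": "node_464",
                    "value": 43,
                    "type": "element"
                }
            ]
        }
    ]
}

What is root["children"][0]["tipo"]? "child"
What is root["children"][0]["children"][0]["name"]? "node_714"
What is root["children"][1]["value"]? 61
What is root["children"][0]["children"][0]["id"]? 714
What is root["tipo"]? "parent"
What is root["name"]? "node_611"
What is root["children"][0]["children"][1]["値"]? 46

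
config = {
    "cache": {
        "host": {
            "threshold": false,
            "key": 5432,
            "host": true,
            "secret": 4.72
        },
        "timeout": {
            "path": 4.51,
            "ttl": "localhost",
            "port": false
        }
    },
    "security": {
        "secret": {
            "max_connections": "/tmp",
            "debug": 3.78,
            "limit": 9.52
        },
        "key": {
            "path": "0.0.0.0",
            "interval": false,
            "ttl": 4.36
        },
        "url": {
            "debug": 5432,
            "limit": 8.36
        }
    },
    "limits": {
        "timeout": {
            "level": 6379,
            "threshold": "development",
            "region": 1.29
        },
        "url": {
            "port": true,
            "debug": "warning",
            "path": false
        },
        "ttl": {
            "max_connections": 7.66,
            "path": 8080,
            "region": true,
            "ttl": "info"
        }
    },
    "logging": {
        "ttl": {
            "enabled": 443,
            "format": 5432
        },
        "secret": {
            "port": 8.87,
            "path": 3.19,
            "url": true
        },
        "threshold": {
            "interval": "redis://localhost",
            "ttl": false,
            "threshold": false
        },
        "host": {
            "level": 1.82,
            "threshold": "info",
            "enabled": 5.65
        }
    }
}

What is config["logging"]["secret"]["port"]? 8.87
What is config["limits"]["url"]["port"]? True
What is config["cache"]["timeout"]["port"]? False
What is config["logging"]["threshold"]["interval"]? "redis://localhost"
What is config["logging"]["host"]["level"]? 1.82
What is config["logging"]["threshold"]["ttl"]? False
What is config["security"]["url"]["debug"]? 5432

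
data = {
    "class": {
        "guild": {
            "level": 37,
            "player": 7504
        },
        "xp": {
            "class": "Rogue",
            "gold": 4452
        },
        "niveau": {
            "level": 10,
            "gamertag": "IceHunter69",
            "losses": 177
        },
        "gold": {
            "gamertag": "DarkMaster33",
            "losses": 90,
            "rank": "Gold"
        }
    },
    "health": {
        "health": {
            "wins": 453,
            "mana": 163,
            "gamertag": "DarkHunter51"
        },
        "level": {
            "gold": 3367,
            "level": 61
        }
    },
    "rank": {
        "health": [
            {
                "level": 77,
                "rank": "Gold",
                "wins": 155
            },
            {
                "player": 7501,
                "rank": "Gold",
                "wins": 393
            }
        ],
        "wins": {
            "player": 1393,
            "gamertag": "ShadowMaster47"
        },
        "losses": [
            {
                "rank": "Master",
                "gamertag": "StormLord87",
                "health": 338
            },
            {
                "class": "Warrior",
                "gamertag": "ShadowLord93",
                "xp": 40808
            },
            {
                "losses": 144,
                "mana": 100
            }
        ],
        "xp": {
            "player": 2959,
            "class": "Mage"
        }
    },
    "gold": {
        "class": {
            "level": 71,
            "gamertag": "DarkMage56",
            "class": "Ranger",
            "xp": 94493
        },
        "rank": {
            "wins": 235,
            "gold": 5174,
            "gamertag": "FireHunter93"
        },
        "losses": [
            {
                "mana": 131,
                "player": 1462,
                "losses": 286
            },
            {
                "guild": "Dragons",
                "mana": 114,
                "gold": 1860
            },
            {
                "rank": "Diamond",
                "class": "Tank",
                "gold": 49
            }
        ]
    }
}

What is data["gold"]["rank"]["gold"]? 5174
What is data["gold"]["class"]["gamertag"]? "DarkMage56"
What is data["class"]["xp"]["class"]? "Rogue"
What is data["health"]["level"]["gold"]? 3367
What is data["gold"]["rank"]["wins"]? 235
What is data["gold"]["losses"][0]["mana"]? 131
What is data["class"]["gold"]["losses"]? 90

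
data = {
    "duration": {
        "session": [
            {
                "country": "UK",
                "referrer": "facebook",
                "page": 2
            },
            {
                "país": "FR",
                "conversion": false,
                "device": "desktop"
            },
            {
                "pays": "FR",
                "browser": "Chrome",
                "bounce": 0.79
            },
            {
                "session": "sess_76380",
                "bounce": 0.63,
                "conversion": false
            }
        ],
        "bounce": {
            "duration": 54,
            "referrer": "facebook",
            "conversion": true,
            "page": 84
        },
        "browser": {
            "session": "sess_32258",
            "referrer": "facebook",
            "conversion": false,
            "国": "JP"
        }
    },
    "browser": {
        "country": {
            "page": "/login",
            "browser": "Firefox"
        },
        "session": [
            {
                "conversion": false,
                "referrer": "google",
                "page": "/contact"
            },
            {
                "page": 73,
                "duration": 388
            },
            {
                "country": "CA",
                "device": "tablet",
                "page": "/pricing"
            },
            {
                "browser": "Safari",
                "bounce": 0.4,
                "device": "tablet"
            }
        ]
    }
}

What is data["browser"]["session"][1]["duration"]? 388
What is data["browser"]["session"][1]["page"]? 73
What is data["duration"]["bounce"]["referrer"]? "facebook"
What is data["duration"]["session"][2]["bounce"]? 0.79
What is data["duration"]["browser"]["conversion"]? False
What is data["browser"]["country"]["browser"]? "Firefox"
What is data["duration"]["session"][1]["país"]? "FR"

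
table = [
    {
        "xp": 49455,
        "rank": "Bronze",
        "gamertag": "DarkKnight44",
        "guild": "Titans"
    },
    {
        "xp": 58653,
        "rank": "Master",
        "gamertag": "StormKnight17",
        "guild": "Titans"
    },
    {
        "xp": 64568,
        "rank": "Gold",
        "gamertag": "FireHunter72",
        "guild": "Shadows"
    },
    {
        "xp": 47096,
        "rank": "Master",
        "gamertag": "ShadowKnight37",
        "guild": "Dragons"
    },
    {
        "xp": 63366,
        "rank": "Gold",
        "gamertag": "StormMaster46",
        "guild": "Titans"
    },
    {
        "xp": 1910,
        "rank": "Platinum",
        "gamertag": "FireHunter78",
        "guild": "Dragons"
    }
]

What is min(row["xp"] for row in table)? 1910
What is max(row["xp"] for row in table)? 64568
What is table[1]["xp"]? 58653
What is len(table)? 6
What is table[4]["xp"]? 63366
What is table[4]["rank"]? "Gold"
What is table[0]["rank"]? "Bronze"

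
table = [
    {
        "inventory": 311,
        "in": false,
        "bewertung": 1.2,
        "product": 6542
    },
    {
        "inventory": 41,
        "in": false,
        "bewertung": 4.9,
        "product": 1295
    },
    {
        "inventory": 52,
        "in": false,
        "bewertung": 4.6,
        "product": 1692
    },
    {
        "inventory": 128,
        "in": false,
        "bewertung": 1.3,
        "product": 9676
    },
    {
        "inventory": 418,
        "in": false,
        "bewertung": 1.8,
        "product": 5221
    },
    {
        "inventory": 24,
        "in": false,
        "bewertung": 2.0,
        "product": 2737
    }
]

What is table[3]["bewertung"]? 1.3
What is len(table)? 6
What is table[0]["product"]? 6542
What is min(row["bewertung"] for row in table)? 1.2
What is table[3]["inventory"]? 128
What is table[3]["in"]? False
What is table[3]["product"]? 9676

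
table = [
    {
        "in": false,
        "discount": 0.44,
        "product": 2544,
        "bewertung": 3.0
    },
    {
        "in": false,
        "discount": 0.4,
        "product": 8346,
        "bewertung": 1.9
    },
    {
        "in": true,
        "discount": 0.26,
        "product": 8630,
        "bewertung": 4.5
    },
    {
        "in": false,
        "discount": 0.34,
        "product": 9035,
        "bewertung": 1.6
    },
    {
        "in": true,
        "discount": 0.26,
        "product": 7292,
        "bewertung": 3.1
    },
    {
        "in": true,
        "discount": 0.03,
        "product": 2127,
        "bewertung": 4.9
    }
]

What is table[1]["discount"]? 0.4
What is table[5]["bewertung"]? 4.9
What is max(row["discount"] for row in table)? 0.44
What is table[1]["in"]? False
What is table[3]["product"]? 9035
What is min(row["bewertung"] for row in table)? 1.6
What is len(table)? 6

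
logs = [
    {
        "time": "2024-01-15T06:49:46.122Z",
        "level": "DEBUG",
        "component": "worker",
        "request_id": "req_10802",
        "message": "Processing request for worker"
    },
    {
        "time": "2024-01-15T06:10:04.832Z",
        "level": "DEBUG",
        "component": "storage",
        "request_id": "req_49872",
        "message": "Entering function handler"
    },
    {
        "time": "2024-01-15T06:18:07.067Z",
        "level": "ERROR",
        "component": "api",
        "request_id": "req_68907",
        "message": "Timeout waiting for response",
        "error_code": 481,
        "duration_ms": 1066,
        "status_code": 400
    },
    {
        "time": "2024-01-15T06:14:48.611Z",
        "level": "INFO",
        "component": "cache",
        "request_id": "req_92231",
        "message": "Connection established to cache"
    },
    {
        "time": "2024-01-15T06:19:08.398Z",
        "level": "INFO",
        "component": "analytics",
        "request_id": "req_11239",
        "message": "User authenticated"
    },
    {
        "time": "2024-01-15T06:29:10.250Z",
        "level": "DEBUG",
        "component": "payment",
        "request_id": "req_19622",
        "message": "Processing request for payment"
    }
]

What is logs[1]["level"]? "DEBUG"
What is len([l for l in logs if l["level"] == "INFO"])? 2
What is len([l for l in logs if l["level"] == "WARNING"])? 0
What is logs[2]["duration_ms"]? 1066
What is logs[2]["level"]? "ERROR"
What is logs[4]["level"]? "INFO"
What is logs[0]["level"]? "DEBUG"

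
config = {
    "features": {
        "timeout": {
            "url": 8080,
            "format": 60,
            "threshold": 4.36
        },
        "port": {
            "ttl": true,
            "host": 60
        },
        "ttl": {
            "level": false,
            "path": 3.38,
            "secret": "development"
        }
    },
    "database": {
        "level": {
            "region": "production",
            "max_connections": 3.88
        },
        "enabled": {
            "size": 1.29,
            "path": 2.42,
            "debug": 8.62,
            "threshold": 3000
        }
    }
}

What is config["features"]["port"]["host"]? 60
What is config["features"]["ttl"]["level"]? False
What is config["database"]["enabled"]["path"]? 2.42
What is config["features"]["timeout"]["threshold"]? 4.36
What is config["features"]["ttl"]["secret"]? "development"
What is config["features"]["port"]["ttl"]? True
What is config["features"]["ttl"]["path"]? 3.38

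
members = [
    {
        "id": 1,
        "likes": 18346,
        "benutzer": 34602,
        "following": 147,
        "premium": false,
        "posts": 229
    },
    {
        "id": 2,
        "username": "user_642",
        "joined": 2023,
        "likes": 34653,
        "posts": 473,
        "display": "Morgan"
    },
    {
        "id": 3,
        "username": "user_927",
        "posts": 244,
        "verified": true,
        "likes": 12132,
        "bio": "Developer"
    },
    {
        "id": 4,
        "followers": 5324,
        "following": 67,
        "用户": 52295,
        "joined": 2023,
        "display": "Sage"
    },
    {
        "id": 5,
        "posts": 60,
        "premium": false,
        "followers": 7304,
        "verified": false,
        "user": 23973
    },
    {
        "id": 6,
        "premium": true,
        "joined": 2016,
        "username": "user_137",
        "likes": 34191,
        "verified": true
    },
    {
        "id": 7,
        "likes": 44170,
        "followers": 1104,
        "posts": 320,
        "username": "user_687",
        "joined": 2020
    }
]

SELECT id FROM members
[1, 2, 3, 4, 5, 6, 7]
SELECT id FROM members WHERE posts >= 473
[2]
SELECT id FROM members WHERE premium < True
[1, 5]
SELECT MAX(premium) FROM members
True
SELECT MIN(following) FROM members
67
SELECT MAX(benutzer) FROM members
34602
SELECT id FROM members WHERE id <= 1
[1]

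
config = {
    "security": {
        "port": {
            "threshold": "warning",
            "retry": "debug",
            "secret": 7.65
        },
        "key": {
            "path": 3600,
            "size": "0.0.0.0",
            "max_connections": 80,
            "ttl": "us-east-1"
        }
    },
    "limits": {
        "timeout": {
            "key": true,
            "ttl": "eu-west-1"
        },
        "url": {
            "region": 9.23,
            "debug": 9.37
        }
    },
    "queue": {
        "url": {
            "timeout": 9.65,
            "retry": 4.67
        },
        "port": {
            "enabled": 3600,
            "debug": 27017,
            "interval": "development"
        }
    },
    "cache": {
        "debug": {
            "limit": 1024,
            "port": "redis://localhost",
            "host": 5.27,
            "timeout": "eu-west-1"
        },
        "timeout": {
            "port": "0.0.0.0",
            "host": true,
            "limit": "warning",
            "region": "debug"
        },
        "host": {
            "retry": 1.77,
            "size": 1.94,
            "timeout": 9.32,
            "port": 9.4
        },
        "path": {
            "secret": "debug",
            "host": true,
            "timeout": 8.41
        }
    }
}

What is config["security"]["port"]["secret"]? 7.65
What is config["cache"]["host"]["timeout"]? 9.32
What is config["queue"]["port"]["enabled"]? 3600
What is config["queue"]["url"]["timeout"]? 9.65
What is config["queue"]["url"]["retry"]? 4.67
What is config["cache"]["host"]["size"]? 1.94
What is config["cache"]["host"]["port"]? 9.4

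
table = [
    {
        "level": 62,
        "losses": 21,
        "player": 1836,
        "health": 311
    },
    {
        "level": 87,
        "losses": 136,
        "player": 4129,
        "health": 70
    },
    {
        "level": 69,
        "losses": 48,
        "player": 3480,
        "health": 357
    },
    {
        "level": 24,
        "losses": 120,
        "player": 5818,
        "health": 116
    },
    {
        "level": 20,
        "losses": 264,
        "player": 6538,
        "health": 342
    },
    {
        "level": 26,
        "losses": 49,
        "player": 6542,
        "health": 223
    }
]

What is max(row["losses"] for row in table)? 264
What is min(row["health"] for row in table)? 70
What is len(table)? 6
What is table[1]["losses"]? 136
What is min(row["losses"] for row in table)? 21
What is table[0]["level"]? 62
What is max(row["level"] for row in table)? 87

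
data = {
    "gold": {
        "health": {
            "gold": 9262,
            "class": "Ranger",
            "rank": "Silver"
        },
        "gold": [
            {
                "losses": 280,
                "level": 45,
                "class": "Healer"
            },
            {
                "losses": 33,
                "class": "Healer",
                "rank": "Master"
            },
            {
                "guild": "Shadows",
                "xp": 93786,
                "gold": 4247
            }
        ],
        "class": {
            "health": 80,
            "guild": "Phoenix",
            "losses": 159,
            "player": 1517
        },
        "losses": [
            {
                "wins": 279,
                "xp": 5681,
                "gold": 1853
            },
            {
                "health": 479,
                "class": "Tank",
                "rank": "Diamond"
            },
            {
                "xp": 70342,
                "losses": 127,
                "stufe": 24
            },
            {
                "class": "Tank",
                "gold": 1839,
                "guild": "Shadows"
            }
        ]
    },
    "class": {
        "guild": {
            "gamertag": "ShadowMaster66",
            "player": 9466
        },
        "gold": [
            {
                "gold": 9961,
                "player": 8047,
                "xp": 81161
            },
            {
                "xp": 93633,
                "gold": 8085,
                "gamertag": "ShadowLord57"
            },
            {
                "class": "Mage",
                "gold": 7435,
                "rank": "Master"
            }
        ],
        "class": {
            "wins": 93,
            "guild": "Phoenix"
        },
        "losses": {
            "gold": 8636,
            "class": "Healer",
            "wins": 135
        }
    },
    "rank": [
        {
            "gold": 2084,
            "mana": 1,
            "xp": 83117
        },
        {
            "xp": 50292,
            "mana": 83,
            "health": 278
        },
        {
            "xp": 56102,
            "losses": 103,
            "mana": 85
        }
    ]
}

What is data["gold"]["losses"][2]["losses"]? 127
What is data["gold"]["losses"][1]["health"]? 479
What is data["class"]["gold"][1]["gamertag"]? "ShadowLord57"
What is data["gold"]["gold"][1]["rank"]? "Master"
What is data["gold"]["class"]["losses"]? 159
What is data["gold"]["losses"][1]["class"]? "Tank"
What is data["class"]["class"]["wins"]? 93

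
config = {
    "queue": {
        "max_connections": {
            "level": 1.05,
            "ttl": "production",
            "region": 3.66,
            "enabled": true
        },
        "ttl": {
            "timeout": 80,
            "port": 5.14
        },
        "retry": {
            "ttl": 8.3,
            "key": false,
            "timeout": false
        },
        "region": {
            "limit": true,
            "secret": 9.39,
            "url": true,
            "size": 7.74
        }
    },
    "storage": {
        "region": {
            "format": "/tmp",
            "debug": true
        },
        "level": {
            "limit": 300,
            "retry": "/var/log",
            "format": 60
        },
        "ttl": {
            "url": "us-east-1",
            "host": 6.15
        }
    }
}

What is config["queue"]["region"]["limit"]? True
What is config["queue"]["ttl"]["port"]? 5.14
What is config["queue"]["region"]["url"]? True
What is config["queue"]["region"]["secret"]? 9.39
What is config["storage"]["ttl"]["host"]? 6.15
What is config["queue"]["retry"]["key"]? False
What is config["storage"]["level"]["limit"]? 300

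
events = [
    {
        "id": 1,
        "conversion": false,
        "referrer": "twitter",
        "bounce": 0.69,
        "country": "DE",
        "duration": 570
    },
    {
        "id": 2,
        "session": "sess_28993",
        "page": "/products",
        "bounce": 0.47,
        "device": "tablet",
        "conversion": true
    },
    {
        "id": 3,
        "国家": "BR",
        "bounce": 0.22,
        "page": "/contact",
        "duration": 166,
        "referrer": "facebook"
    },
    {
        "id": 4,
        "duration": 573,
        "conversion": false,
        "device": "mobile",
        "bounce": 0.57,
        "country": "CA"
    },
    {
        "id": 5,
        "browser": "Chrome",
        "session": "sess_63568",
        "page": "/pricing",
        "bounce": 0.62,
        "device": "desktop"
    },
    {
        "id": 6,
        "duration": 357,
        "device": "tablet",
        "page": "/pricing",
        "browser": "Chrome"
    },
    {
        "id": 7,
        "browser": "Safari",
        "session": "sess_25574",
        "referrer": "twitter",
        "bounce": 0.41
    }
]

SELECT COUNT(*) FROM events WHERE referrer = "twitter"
2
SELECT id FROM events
[1, 2, 3, 4, 5, 6, 7]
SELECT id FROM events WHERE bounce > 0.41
[1, 2, 4, 5]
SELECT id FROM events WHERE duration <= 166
[3]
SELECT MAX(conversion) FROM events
True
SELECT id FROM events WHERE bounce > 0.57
[1, 5]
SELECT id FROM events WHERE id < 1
[]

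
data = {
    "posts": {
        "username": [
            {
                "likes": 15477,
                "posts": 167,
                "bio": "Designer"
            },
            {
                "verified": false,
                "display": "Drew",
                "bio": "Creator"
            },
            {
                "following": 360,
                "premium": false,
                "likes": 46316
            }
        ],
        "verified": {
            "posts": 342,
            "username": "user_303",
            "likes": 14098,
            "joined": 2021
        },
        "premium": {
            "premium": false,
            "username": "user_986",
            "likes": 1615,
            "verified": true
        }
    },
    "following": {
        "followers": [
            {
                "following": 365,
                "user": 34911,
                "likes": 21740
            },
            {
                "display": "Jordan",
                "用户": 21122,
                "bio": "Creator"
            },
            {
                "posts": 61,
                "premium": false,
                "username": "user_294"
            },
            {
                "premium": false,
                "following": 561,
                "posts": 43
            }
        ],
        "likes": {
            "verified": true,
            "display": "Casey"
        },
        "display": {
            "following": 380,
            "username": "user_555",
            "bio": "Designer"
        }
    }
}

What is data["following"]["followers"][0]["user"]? 34911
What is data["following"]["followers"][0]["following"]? 365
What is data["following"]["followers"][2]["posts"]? 61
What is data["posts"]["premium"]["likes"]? 1615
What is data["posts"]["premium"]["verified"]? True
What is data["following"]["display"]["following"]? 380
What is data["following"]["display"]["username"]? "user_555"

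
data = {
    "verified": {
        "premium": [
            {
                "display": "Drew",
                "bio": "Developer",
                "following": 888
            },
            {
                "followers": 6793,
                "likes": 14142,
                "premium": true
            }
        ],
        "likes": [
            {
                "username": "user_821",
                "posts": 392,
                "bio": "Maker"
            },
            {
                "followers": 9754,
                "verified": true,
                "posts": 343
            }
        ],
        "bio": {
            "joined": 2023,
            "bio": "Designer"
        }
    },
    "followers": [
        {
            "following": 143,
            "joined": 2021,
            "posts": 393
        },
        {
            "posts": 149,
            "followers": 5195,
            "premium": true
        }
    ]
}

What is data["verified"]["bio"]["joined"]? 2023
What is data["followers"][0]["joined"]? 2021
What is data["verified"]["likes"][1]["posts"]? 343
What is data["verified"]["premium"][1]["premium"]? True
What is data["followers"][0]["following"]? 143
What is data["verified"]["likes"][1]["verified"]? True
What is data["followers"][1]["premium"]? True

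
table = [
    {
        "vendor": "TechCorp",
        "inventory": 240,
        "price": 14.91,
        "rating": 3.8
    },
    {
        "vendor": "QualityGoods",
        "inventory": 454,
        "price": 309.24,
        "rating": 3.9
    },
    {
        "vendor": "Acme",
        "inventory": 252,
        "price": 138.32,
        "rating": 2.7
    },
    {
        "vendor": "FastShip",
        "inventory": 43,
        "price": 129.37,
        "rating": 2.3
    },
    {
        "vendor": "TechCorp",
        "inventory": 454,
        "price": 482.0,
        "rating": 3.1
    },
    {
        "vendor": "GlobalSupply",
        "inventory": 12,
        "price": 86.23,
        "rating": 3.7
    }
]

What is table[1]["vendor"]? "QualityGoods"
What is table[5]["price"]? 86.23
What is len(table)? 6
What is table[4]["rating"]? 3.1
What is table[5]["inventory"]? 12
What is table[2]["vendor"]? "Acme"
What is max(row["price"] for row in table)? 482.0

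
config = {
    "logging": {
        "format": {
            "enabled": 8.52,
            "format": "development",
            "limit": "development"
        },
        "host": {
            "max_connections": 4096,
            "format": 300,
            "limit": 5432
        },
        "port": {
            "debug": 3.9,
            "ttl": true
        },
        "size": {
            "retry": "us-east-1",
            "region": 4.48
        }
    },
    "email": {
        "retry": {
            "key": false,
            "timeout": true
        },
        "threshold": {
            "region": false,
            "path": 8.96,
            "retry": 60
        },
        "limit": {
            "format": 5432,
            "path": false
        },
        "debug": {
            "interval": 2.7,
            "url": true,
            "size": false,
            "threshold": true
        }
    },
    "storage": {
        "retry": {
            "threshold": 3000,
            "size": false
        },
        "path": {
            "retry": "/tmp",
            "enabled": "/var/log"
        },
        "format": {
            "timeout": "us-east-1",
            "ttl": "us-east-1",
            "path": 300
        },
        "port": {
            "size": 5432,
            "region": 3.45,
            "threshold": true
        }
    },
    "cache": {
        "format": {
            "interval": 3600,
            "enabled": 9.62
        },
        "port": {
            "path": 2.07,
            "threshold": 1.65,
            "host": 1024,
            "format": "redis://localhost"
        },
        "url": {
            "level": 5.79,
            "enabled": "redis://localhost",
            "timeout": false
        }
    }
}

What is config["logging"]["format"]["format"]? "development"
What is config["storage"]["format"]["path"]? 300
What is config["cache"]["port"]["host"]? 1024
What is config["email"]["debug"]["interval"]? 2.7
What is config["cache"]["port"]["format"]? "redis://localhost"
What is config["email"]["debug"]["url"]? True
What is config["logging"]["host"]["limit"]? 5432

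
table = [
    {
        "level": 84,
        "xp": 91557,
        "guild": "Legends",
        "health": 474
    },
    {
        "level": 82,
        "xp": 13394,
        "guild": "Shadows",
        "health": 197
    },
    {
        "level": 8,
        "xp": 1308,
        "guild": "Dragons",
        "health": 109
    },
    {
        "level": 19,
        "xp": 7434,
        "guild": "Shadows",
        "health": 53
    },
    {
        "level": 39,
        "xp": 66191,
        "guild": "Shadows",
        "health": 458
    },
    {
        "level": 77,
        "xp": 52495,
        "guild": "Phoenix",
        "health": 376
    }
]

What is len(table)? 6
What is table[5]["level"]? 77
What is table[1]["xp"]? 13394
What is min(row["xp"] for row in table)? 1308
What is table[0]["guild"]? "Legends"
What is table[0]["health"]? 474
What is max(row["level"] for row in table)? 84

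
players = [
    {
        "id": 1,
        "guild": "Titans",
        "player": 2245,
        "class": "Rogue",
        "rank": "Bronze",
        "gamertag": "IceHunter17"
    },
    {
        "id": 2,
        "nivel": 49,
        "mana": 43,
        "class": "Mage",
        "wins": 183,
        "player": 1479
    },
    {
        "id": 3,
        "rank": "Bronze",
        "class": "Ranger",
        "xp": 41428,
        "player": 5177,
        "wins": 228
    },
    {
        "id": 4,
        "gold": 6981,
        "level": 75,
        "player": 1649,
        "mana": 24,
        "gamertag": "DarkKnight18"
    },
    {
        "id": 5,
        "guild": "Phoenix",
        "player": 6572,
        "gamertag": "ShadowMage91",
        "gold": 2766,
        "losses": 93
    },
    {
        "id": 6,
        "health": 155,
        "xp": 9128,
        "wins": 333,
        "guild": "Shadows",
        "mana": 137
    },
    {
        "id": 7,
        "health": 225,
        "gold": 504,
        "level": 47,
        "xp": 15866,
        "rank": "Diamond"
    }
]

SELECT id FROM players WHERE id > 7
[]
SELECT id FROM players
[1, 2, 3, 4, 5, 6, 7]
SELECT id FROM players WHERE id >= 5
[5, 6, 7]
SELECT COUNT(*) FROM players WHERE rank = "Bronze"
2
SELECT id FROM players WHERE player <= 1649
[2, 4]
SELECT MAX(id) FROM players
7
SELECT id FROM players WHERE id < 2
[1]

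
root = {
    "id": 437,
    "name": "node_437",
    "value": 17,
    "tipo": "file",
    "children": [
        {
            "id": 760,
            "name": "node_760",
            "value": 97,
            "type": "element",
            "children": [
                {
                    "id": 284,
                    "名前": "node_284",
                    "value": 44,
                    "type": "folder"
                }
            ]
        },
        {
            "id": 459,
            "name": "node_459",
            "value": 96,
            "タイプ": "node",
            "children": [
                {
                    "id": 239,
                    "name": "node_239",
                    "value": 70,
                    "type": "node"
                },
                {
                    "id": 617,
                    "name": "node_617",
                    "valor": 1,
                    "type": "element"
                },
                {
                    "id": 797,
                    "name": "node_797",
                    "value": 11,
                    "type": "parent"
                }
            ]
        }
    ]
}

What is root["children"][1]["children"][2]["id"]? 797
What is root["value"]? 17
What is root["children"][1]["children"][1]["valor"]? 1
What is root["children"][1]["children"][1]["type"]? "element"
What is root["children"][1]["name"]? "node_459"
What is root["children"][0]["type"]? "element"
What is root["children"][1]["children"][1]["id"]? 617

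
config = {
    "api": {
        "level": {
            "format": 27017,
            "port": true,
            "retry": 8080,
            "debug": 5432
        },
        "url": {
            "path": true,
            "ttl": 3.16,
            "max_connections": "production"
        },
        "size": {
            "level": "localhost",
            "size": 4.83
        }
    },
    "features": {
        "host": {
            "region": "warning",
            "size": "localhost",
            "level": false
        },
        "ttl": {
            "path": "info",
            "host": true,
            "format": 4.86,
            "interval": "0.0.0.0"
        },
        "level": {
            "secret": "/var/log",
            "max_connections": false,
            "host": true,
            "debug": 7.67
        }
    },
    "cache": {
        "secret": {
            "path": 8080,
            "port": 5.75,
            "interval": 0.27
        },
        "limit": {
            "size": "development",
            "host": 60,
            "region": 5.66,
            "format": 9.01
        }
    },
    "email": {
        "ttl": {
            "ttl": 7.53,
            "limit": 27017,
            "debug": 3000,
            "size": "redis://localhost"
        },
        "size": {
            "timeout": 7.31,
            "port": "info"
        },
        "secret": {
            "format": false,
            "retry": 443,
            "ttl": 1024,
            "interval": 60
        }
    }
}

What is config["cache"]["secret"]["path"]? 8080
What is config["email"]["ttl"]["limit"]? 27017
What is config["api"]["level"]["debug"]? 5432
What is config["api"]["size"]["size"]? 4.83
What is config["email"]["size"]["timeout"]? 7.31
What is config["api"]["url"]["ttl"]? 3.16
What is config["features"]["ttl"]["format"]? 4.86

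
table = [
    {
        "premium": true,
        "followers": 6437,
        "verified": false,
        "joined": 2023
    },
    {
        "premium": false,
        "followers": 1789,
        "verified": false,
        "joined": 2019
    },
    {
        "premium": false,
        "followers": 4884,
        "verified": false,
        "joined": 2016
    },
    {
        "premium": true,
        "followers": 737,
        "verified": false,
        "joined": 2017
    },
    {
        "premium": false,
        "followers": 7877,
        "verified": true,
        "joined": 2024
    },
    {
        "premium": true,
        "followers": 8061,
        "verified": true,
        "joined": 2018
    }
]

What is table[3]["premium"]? True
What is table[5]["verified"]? True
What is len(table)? 6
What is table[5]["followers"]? 8061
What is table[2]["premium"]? False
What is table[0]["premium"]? True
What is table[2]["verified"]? False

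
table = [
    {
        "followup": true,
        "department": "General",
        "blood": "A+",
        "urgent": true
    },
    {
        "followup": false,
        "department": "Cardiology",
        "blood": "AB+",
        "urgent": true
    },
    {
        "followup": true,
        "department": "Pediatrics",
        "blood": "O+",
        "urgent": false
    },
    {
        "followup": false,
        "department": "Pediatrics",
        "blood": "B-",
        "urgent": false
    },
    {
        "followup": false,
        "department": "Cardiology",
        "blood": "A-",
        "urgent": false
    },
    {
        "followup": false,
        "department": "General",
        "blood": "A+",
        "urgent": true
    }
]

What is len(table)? 6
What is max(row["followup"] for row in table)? True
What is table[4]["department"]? "Cardiology"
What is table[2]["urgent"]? False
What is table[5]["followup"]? False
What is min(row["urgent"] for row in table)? False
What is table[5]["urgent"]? True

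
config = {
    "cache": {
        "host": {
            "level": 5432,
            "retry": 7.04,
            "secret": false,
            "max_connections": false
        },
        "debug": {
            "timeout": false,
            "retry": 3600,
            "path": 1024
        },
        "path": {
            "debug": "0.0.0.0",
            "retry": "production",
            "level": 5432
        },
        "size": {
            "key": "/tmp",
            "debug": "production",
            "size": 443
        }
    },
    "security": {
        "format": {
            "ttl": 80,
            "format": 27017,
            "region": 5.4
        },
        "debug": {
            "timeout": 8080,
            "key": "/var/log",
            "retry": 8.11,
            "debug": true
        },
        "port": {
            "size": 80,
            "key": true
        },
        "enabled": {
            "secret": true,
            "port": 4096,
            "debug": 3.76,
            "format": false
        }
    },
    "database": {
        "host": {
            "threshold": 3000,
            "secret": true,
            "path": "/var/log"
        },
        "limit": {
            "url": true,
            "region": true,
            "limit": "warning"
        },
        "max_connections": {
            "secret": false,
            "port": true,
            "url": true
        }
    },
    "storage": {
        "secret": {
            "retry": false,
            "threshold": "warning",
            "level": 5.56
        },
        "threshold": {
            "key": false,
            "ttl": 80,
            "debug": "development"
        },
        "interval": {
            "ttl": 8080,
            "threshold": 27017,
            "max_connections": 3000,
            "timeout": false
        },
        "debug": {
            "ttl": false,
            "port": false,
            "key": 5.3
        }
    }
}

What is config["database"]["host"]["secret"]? True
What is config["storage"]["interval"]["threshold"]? 27017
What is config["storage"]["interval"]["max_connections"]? 3000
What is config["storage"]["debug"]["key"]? 5.3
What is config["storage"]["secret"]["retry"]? False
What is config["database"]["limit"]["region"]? True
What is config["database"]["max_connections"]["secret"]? False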